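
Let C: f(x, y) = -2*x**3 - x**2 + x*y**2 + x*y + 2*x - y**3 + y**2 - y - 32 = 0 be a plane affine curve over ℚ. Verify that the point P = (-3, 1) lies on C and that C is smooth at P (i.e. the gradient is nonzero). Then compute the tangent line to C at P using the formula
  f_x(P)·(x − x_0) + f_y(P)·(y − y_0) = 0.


Tangent line at P: -44*x - 11*y - 121 = 0.

Step 1: f(-3, 1) = 0, so P lies on C.
Step 2: partial derivatives
  f_x(x, y) = -6*x**2 - 2*x + y**2 + y + 2, f_y(x, y) = 2*x*y + x - 3*y**2 + 2*y - 1.
  f_x(P) = -44, f_y(P) = -11 (gradient nonzero, so P is smooth).
Step 3: tangent line at P: -44·(x − -3) + -11·(y − 1) = 0.
Expanding: -44*x - 11*y - 121 = 0.


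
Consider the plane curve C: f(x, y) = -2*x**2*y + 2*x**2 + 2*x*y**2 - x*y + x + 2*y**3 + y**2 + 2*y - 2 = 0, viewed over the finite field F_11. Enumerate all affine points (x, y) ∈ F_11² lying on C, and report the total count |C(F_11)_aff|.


Affine F_11-points: {(0, 2), (2, 6), (4, 1), (5, 9), (6, 9), (7, 7), (8, 6), (8, 7), (9, 2)}; count = 9.

For each of the 121 pairs (x, y) ∈ F_11², evaluate f(x, y) mod 11. Record the zeros.
  x = 0: [0↦9, 1↦3, 2↦0, 3↦1, 4↦7, 5↦8, 6↦5, 7↦10, 8↦2, 9↦4, 10↦6]  zeros at y ∈ {2}
  x = 1: [0↦1, 1↦5, 2↦5, 3↦2, 4↦8, 5↦2, 6↦7, 7↦2, 8↦10, 9↦10, 10↦3]  zeros at y ∈ ∅
  x = 2: [0↦8, 1↦7, 2↦6, 3↦6, 4↦8, 5↦2, 6↦0, 7↦3, 8↦1, 9↦6, 10↦8]  zeros at y ∈ {6}
  x = 3: [0↦8, 1↦9, 2↦3, 3↦2, 4↦7, 5↦8, 6↦6, 7↦2, 8↦8, 9↦3, 10↦10]  zeros at y ∈ ∅
  x = 4: [0↦1, 1↦0, 2↦7, 3↦1, 4↦5, 5↦9, 6↦3, 7↦10, 8↦9, 9↦1, 10↦9]  zeros at y ∈ {1}
  x = 5: [0↦9, 1↦2, 2↦7, 3↦3, 4↦2, 5↦5, 6↦2, 7↦5, 8↦4, 9↦0, 10↦5]  zeros at y ∈ {9}
  x = 6: [0↦10, 1↦4, 2↦3, 3↦8, 4↦9, 5↦7, 6↦3, 7↦9, 8↦4, 9↦0, 10↦9]  zeros at y ∈ {9}
  x = 7: [0↦4, 1↦6, 2↦6, 3↦5, 4↦4, 5↦4, 6↦6, 7↦0, 8↦9, 9↦1, 10↦10]  zeros at y ∈ {7}
  x = 8: [0↦2, 1↦8, 2↦5, 3↦5, 4↦9, 5↦7, 6↦0, 7↦0, 8↦8, 9↦3, 10↦8]  zeros at y ∈ {6, 7}
  x = 9: [0↦4, 1↦10, 2↦0, 3↦8, 4↦2, 5↦5, 6↦7, 7↦9, 8↦1, 9↦6, 10↦3]  zeros at y ∈ {2}
  x = 10: [0↦10, 1↦1, 2↦2, 3↦3, 4↦5, 5↦9, 6↦5, 7↦5, 8↦10, 9↦10, 10↦6]  zeros at y ∈ ∅
Collecting zeros: affine points = {(0, 2), (2, 6), (4, 1), (5, 9), (6, 9), (7, 7), (8, 6), (8, 7), (9, 2)}.
Total count |C(F_11)_aff| = 9.


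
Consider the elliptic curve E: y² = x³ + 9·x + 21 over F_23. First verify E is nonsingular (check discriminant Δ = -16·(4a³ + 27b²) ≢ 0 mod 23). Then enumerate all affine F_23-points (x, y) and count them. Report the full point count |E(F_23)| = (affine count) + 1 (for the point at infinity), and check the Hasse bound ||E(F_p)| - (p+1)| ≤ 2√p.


Affine points = {(1, 10), (1, 13), (2, 1), (2, 22), (3, 11), (3, 12), (4, 11), (4, 12), (7, 6), (7, 17), (9, 7), (9, 16), (11, 5), (11, 18), (13, 9), (13, 14), (14, 4), (14, 19), (15, 9), (15, 14), (16, 11), (16, 12), (17, 2), (17, 21), (18, 9), (18, 14), (19, 6), (19, 17), (20, 6), (20, 17), (21, 8), (21, 15)}; affine count = 32; |E(F_23)| = 33.

Discriminant check: Δ ∝ 4a³ + 27b² = 4·9³ + 27·21² = 4·729 + 27·441 ≡ 11 (mod 23). Nonzero ⇒ E is nonsingular.
For each x ∈ F_23, compute rhs = x³ + 9·x + 21 mod 23, then count y ∈ F_23 with y² ≡ rhs.
  x = 0: rhs = 21, matching y values: none (0 points).
  x = 1: rhs = 8, matching y values: 10, 13 (2 points).
  x = 2: rhs = 1, matching y values: 1, 22 (2 points).
  x = 3: rhs = 6, matching y values: 11, 12 (2 points).
  x = 4: rhs = 6, matching y values: 11, 12 (2 points).
  x = 5: rhs = 7, matching y values: none (0 points).
  x = 6: rhs = 15, matching y values: none (0 points).
  x = 7: rhs = 13, matching y values: 6, 17 (2 points).
  x = 8: rhs = 7, matching y values: none (0 points).
  x = 9: rhs = 3, matching y values: 7, 16 (2 points).
  x = 10: rhs = 7, matching y values: none (0 points).
  x = 11: rhs = 2, matching y values: 5, 18 (2 points).
  x = 12: rhs = 17, matching y values: none (0 points).
  x = 13: rhs = 12, matching y values: 9, 14 (2 points).
  x = 14: rhs = 16, matching y values: 4, 19 (2 points).
  x = 15: rhs = 12, matching y values: 9, 14 (2 points).
  x = 16: rhs = 6, matching y values: 11, 12 (2 points).
  x = 17: rhs = 4, matching y values: 2, 21 (2 points).
  x = 18: rhs = 12, matching y values: 9, 14 (2 points).
  x = 19: rhs = 13, matching y values: 6, 17 (2 points).
  x = 20: rhs = 13, matching y values: 6, 17 (2 points).
  x = 21: rhs = 18, matching y values: 8, 15 (2 points).
  x = 22: rhs = 11, matching y values: none (0 points).
Total affine count: 32.
Full point count |E(F_23)| = 32 + 1 = 33.
Hasse bound: |33 − (23+1)| = |9| = 9 ≤ 2√23 ≈ 9.5917 ✓.


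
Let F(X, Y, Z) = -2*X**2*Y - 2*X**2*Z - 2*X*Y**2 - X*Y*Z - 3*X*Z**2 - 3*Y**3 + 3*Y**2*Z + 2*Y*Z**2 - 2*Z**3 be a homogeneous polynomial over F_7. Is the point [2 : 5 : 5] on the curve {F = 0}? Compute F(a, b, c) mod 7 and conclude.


F(2,5,5) ≡ 5 (mod 7); P is NOT on the curve.

Evaluate F(2, 5, 5) term-by-term (mod 7).
  -2*X**2*Y ↦ -2·4·5·1 = -40
  -2*X**2*Z ↦ -2·4·1·5 = -40
  -2*X*Y**2 ↦ -2·2·25·1 = -100
  -X*Y*Z ↦ -1·2·5·5 = -50
  -3*X*Z**2 ↦ -3·2·1·25 = -150
  -3*Y**3 ↦ -3·1·125·1 = -375
  3*Y**2*Z ↦ 3·1·25·5 = 375
  2*Y*Z**2 ↦ 2·1·5·25 = 250
  -2*Z**3 ↦ -2·1·1·125 = -250
Sum: F(2, 5, 5) = (-40) + (-40) + (-100) + (-50) + (-150) + (-375) + (375) + (250) + (-250) = -380.
Reducing mod 7: -380 ≡ 5 (mod 7).
Since F(a, b, c) ≡ 5 ≠ 0 (mod 7), P does NOT lie on the curve.


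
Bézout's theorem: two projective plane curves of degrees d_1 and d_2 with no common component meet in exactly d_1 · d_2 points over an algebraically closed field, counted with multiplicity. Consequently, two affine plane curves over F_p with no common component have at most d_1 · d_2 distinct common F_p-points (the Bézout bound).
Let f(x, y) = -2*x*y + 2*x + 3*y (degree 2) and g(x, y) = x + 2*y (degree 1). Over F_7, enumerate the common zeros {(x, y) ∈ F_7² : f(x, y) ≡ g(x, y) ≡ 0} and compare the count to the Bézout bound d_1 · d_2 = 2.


Common zeros: {(0, 0), (3, 2)}; count = 2; Bézout bound = 2.

deg(f) = 2, deg(g) = 1, so Bézout bound = 2.
Scan x ∈ F_7. For each x, list the y ∈ F_7 with f(x, y) ≡ 0 and those with g(x, y) ≡ 0 (mod 7); the common zeros in that column are the intersection.
  x = 0: f ≡ 0 at y ∈ {0}; g ≡ 0 at y ∈ {0}; common: {0}.
  x = 1: f ≡ 0 at y ∈ {5}; g ≡ 0 at y ∈ {3}; common: ∅.
  x = 2: f ≡ 0 at y ∈ {4}; g ≡ 0 at y ∈ {6}; common: ∅.
  x = 3: f ≡ 0 at y ∈ {2}; g ≡ 0 at y ∈ {2}; common: {2}.
  x = 4: f ≡ 0 at y ∈ {3}; g ≡ 0 at y ∈ {5}; common: ∅.
  x = 5: f ≡ 0 at y ∈ ∅; g ≡ 0 at y ∈ {1}; common: ∅.
  x = 6: f ≡ 0 at y ∈ {6}; g ≡ 0 at y ∈ {4}; common: ∅.
Collecting: common zeros = {(0, 0), (3, 2)}, so the count is 2.
Comparison with the Bézout bound: 2 ≤ 2 = deg(f)·deg(g), as expected for curves with no common component (the bound is attained).


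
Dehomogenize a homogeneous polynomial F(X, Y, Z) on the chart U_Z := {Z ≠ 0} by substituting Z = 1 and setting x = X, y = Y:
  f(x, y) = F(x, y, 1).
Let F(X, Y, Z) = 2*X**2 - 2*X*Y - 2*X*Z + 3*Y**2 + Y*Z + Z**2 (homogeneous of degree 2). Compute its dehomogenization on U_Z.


f(x, y) = 2*x**2 - 2*x*y - 2*x + 3*y**2 + y + 1

On U_Z we set Z = 1. Each monomial c·X^i·Y^j·Z^k in F becomes c·x^i·y^j·1^k = c·x^i·y^j.
Substituting Z = 1: F(X, Y, 1) = 2*x**2 - 2*x*y - 2*x + 3*y**2 + y + 1.
Note: deg(f) ≤ deg(F) = 2; strict inequality happens when F is divisible by Z (lost terms).


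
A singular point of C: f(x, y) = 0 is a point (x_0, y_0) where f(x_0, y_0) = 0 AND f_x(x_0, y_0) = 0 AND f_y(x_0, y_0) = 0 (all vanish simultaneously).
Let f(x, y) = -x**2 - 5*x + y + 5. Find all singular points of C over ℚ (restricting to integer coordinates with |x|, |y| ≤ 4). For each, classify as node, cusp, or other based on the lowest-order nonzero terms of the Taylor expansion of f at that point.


No singular points in the scanned grid; C is smooth there.

Compute partial derivatives:
  f_x = -2*x - 5.
  f_y = 1.
f_y = 1 is a nonzero constant, so f_y never vanishes: no point (x, y) can satisfy f = f_x = f_y = 0. In particular no (x, y) ∈ {−4, ..., 4}² is singular; the curve is smooth.


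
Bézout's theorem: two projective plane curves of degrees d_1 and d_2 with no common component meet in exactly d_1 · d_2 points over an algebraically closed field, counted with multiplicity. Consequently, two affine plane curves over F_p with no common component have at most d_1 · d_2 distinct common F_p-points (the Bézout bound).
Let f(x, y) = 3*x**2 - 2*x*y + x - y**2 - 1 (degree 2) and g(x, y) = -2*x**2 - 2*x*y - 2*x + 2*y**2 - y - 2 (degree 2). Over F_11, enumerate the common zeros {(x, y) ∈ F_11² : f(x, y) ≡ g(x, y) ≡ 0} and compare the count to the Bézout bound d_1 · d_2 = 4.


Common zeros: {(3, 4), (7, 6)}; count = 2; Bézout bound = 4.

deg(f) = 2, deg(g) = 2, so Bézout bound = 4.
Scan x ∈ F_11. For each x, list the y ∈ F_11 with f(x, y) ≡ 0 and those with g(x, y) ≡ 0 (mod 11); the common zeros in that column are the intersection.
  x = 0: f ≡ 0 at y ∈ ∅; g ≡ 0 at y ∈ ∅; common: ∅.
  x = 1: f ≡ 0 at y ∈ {1, 8}; g ≡ 0 at y ∈ ∅; common: ∅.
  x = 2: f ≡ 0 at y ∈ ∅; g ≡ 0 at y ∈ {3, 5}; common: ∅.
  x = 3: f ≡ 0 at y ∈ {1, 4}; g ≡ 0 at y ∈ {4, 5}; common: {4}.
  x = 4: f ≡ 0 at y ∈ {6, 8}; g ≡ 0 at y ∈ ∅; common: ∅.
  x = 5: f ≡ 0 at y ∈ {2, 10}; g ≡ 0 at y ∈ {3, 8}; common: ∅.
  x = 6: f ≡ 0 at y ∈ ∅; g ≡ 0 at y ∈ ∅; common: ∅.
  x = 7: f ≡ 0 at y ∈ {2, 6}; g ≡ 0 at y ∈ {6, 7}; common: {6}.
  x = 8: f ≡ 0 at y ∈ ∅; g ≡ 0 at y ∈ {6, 8}; common: ∅.
  x = 9: f ≡ 0 at y ∈ ∅; g ≡ 0 at y ∈ ∅; common: ∅.
  x = 10: f ≡ 0 at y ∈ ∅; g ≡ 0 at y ∈ ∅; common: ∅.
Collecting: common zeros = {(3, 4), (7, 6)}, so the count is 2.
Comparison with the Bézout bound: 2 ≤ 4 = deg(f)·deg(g), as expected for curves with no common component (the affine F_11-count falls short of the bound because intersections may lie at infinity, over extension fields, or carry multiplicity).


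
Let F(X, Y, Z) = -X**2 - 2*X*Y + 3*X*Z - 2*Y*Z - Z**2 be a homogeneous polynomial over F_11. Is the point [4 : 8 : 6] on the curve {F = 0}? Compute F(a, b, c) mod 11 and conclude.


F(4,8,6) ≡ 3 (mod 11); P is NOT on the curve.

Evaluate F(4, 8, 6) term-by-term (mod 11).
  -X**2 ↦ -1·16·1·1 = -16
  -2*X*Y ↦ -2·4·8·1 = -64
  3*X*Z ↦ 3·4·1·6 = 72
  -2*Y*Z ↦ -2·1·8·6 = -96
  -Z**2 ↦ -1·1·1·36 = -36
Sum: F(4, 8, 6) = (-16) + (-64) + (72) + (-96) + (-36) = -140.
Reducing mod 11: -140 ≡ 3 (mod 11).
Since F(a, b, c) ≡ 3 ≠ 0 (mod 11), P does NOT lie on the curve.


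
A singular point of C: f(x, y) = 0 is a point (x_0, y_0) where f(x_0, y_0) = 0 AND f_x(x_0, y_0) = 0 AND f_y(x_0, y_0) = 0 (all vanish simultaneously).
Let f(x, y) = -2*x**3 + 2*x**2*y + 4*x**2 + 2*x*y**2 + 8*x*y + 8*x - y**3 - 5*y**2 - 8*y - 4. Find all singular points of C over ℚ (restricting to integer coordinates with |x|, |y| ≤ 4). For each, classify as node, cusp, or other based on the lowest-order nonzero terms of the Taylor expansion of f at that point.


Singular points: {(0, -2)}; classification: cusp.

Compute partial derivatives:
  f_x = -6*x**2 + 4*x*y + 8*x + 2*y**2 + 8*y + 8.
  f_y = 2*x**2 + 4*x*y + 8*x - 3*y**2 - 10*y - 8.
Scan x_0 ∈ {−4, ..., 4}. For each x_0, f_y(x_0, y) is a polynomial in y; find its integer roots y ∈ {−4, ..., 4}, then test f_x and f at those candidates.
  x = -4: f_y(-4, y) = -3*y**2 - 26*y - 8; no integer root y with |y| ≤ 4.
  x = -3: f_y(-3, y) = -3*y**2 - 22*y - 14; no integer root y with |y| ≤ 4.
  x = -2: f_y(-2, y) = -3*y**2 - 18*y - 16; no integer root y with |y| ≤ 4.
  x = -1: f_y(-1, y) = -3*y**2 - 14*y - 14; no integer root y with |y| ≤ 4.
  x = 0: f_y(0, y) = -3*y**2 - 10*y - 8; vanishes at y ∈ {-2}. (0, -2): f_x = 0, f = 0 — SINGULAR.
  x = 1: f_y(1, y) = -3*y**2 - 6*y + 2; no integer root y with |y| ≤ 4.
  x = 2: f_y(2, y) = -3*y**2 - 2*y + 16; vanishes at y ∈ {2}. (2, 2): f_x = 40 ≠ 0.
  x = 3: f_y(3, y) = -3*y**2 + 2*y + 34; no integer root y with |y| ≤ 4.
  x = 4: f_y(4, y) = -3*y**2 + 6*y + 56; no integer root y with |y| ≤ 4.
Only singular point on the grid: (0, -2).
Classify: substitute x = 0 + u, y = -2 + v and expand: f = -2*u**3 + 2*u**2*v + 2*u*v**2 - v**3 + v**2.
No constant or linear terms (consistent with a singular point). Quadratic part: v**2. Cubic part: -2*u**3 + 2*u**2*v + 2*u*v**2 - v**3.
The quadratic part v**2 is a perfect square, so there is a single (double) tangent line v = 0, i.e. y = -2. Restricting the cubic part to that line (v = 0) leaves -2*u**3 ≠ 0, so f is not divisible by v and the branch is v² ≈ 2*u**3 to lowest order — this is a cusp.
Classification: cusp.


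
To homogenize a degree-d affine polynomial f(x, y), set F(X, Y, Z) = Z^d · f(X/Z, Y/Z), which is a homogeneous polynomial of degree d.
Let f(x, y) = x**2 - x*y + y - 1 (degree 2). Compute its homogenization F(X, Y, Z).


F(X, Y, Z) = X**2 - X*Y + Y*Z - Z**2

deg(f) = 2.
Substitute x = X/Z, y = Y/Z into f, then multiply by Z^2.
  monomial 1·x^2·y^0 ↦ 1·X^2·Y^0·Z^0.
  monomial -1·x^1·y^1 ↦ -1·X^1·Y^1·Z^0.
  monomial 1·x^0·y^1 ↦ 1·X^0·Y^1·Z^1.
  monomial -1·x^0·y^0 ↦ -1·X^0·Y^0·Z^2.
Collecting: F(X, Y, Z) = X**2 - X*Y + Y*Z - Z**2.


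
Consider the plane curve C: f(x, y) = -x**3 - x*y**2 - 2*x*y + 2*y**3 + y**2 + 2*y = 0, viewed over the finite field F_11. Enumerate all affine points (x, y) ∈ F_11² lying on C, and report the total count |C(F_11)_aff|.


Affine F_11-points: {(0, 0), (1, 8), (2, 2), (4, 3), (8, 9), (9, 5), (10, 2)}; count = 7.

For each of the 121 pairs (x, y) ∈ F_11², evaluate f(x, y) mod 11. Record the zeros.
  x = 0: [0↦0, 1↦5, 2↦2, 3↦3, 4↦9, 5↦10, 6↦7, 7↦1, 8↦4, 9↦6, 10↦8]  zeros at y ∈ {0}
  x = 1: [0↦10, 1↦1, 2↦4, 3↦9, 4↦6, 5↦7, 6↦2, 7↦3, 8↦0, 9↦5, 10↦8]  zeros at y ∈ {8}
  x = 2: [0↦3, 1↦2, 2↦0, 3↦9, 4↦8, 5↦9, 6↦2, 7↦10, 8↦1, 9↦9, 10↦2]  zeros at y ∈ {2}
  x = 3: [0↦6, 1↦2, 2↦6, 3↦8, 4↦9, 5↦10, 6↦1, 7↦5, 8↦1, 9↦1, 10↦6]  zeros at y ∈ ∅
  x = 4: [0↦2, 1↦6, 2↦5, 3↦0, 4↦3, 5↦4, 6↦4, 7↦4, 8↦5, 9↦8, 10↦3]  zeros at y ∈ {3}
  x = 5: [0↦7, 1↦8, 2↦2, 3↦1, 4↦6, 5↦7, 6↦5, 7↦1, 8↦7, 9↦2, 10↦9]  zeros at y ∈ ∅
  x = 6: [0↦4, 1↦2, 2↦2, 3↦5, 4↦1, 5↦2, 6↦9, 7↦1, 8↦1, 9↦10, 10↦7]  zeros at y ∈ ∅
  x = 7: [0↦9, 1↦4, 2↦10, 3↦6, 4↦4, 5↦5, 6↦10, 7↦9, 8↦3, 9↦4, 10↦2]  zeros at y ∈ ∅
  x = 8: [0↦5, 1↦8, 2↦9, 3↦9, 4↦9, 5↦10, 6↦2, 7↦8, 8↦7, 9↦0, 10↦10]  zeros at y ∈ {9}
  x = 9: [0↦8, 1↦8, 2↦4, 3↦8, 4↦10, 5↦0, 6↦1, 7↦3, 8↦7, 9↦3, 10↦3]  zeros at y ∈ {5}
  x = 10: [0↦1, 1↦9, 2↦0, 3↦8, 4↦1, 5↦2, 6↦1, 7↦10, 8↦8, 9↦7, 10↦8]  zeros at y ∈ {2}
Collecting zeros: affine points = {(0, 0), (1, 8), (2, 2), (4, 3), (8, 9), (9, 5), (10, 2)}.
Total count |C(F_11)_aff| = 7.


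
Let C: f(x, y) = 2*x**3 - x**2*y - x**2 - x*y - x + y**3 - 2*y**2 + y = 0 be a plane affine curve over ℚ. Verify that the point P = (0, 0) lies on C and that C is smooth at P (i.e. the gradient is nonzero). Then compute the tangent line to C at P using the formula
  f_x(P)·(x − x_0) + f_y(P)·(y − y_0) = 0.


Tangent line at P: -x + y = 0.

Step 1: f(0, 0) = 0, so P lies on C.
Step 2: partial derivatives
  f_x(x, y) = 6*x**2 - 2*x*y - 2*x - y - 1, f_y(x, y) = -x**2 - x + 3*y**2 - 4*y + 1.
  f_x(P) = -1, f_y(P) = 1 (gradient nonzero, so P is smooth).
Step 3: tangent line at P: -1·(x − 0) + 1·(y − 0) = 0.
Expanding: -x + y = 0.


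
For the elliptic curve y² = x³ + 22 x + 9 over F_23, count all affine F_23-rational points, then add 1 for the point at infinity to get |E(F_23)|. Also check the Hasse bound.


Affine points = {(0, 3), (0, 20), (1, 3), (1, 20), (4, 0), (6, 9), (6, 14), (7, 0), (9, 4), (9, 19), (11, 8), (11, 15), (12, 0), (13, 10), (13, 13), (14, 5), (14, 18), (16, 8), (16, 15), (17, 11), (17, 12), (18, 2), (18, 21), (19, 8), (19, 15), (20, 10), (20, 13), (21, 7), (21, 16), (22, 3), (22, 20)}; affine count = 31; |E(F_23)| = 32.

Discriminant check: Δ ∝ 4a³ + 27b² = 4·22³ + 27·9² = 4·10648 + 27·81 ≡ 21 (mod 23). Nonzero ⇒ E is nonsingular.
For each x ∈ F_23, compute rhs = x³ + 22·x + 9 mod 23, then count y ∈ F_23 with y² ≡ rhs.
  x = 0: rhs = 9, matching y values: 3, 20 (2 points).
  x = 1: rhs = 9, matching y values: 3, 20 (2 points).
  x = 2: rhs = 15, matching y values: none (0 points).
  x = 3: rhs = 10, matching y values: none (0 points).
  x = 4: rhs = 0, matching y values: 0 (1 points).
  x = 5: rhs = 14, matching y values: none (0 points).
  x = 6: rhs = 12, matching y values: 9, 14 (2 points).
  x = 7: rhs = 0, matching y values: 0 (1 points).
  x = 8: rhs = 7, matching y values: none (0 points).
  x = 9: rhs = 16, matching y values: 4, 19 (2 points).
  x = 10: rhs = 10, matching y values: none (0 points).
  x = 11: rhs = 18, matching y values: 8, 15 (2 points).
  x = 12: rhs = 0, matching y values: 0 (1 points).
  x = 13: rhs = 8, matching y values: 10, 13 (2 points).
  x = 14: rhs = 2, matching y values: 5, 18 (2 points).
  x = 15: rhs = 11, matching y values: none (0 points).
  x = 16: rhs = 18, matching y values: 8, 15 (2 points).
  x = 17: rhs = 6, matching y values: 11, 12 (2 points).
  x = 18: rhs = 4, matching y values: 2, 21 (2 points).
  x = 19: rhs = 18, matching y values: 8, 15 (2 points).
  x = 20: rhs = 8, matching y values: 10, 13 (2 points).
  x = 21: rhs = 3, matching y values: 7, 16 (2 points).
  x = 22: rhs = 9, matching y values: 3, 20 (2 points).
Total affine count: 31.
Full point count |E(F_23)| = 31 + 1 = 32.
Hasse bound: |32 − (23+1)| = |8| = 8 ≤ 2√23 ≈ 9.5917 ✓.


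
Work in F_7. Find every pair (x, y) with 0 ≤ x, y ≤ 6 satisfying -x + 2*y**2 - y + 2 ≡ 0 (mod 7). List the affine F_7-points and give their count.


Affine F_7-points: {(1, 2), (2, 0), (2, 4), (3, 1), (3, 3), (5, 5), (5, 6)}; count = 7.

For each of the 49 pairs (x, y) ∈ F_7², evaluate f(x, y) mod 7. Record the zeros.
  x = 0: [0↦2, 1↦3, 2↦1, 3↦3, 4↦2, 5↦5, 6↦5]  zeros at y ∈ ∅
  x = 1: [0↦1, 1↦2, 2↦0, 3↦2, 4↦1, 5↦4, 6↦4]  zeros at y ∈ {2}
  x = 2: [0↦0, 1↦1, 2↦6, 3↦1, 4↦0, 5↦3, 6↦3]  zeros at y ∈ {0, 4}
  x = 3: [0↦6, 1↦0, 2↦5, 3↦0, 4↦6, 5↦2, 6↦2]  zeros at y ∈ {1, 3}
  x = 4: [0↦5, 1↦6, 2↦4, 3↦6, 4↦5, 5↦1, 6↦1]  zeros at y ∈ ∅
  x = 5: [0↦4, 1↦5, 2↦3, 3↦5, 4↦4, 5↦0, 6↦0]  zeros at y ∈ {5, 6}
  x = 6: [0↦3, 1↦4, 2↦2, 3↦4, 4↦3, 5↦6, 6↦6]  zeros at y ∈ ∅
Collecting zeros: affine points = {(1, 2), (2, 0), (2, 4), (3, 1), (3, 3), (5, 5), (5, 6)}.
Total count |C(F_7)_aff| = 7.


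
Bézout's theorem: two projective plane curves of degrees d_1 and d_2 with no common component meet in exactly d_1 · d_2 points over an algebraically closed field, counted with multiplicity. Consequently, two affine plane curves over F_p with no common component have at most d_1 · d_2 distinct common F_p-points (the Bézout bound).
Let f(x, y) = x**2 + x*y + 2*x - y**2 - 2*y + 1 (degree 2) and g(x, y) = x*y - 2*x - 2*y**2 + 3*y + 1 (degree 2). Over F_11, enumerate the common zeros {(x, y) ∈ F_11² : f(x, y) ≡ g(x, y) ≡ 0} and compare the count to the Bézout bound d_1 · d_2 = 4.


Common zeros: {(6, 10)}; count = 1; Bézout bound = 4.

deg(f) = 2, deg(g) = 2, so Bézout bound = 4.
Scan x ∈ F_11. For each x, list the y ∈ F_11 with f(x, y) ≡ 0 and those with g(x, y) ≡ 0 (mod 11); the common zeros in that column are the intersection.
  x = 0: f ≡ 0 at y ∈ ∅; g ≡ 0 at y ∈ ∅; common: ∅.
  x = 1: f ≡ 0 at y ∈ ∅; g ≡ 0 at y ∈ ∅; common: ∅.
  x = 2: f ≡ 0 at y ∈ {3, 8}; g ≡ 0 at y ∈ {1, 7}; common: ∅.
  x = 3: f ≡ 0 at y ∈ ∅; g ≡ 0 at y ∈ ∅; common: ∅.
  x = 4: f ≡ 0 at y ∈ {3, 10}; g ≡ 0 at y ∈ {4, 5}; common: ∅.
  x = 5: f ≡ 0 at y ∈ ∅; g ≡ 0 at y ∈ {6, 9}; common: ∅.
  x = 6: f ≡ 0 at y ∈ {5, 10}; g ≡ 0 at y ∈ {0, 10}; common: {10}.
  x = 7: f ≡ 0 at y ∈ ∅; g ≡ 0 at y ∈ ∅; common: ∅.
  x = 8: f ≡ 0 at y ∈ ∅; g ≡ 0 at y ∈ {3, 8}; common: ∅.
  x = 9: f ≡ 0 at y ∈ {2, 5}; g ≡ 0 at y ∈ ∅; common: ∅.
  x = 10: f ≡ 0 at y ∈ {0, 8}; g ≡ 0 at y ∈ ∅; common: ∅.
Collecting: common zeros = {(6, 10)}, so the count is 1.
Comparison with the Bézout bound: 1 ≤ 4 = deg(f)·deg(g), as expected for curves with no common component (the affine F_11-count falls short of the bound because intersections may lie at infinity, over extension fields, or carry multiplicity).


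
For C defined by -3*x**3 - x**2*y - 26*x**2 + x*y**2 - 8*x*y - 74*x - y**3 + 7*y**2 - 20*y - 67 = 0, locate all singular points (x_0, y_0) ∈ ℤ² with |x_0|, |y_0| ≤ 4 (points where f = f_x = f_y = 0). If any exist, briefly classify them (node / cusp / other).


Singular points: {(-3, 1)}; classification: cusp.

Compute partial derivatives:
  f_x = -9*x**2 - 2*x*y - 52*x + y**2 - 8*y - 74.
  f_y = -x**2 + 2*x*y - 8*x - 3*y**2 + 14*y - 20.
Scan x_0 ∈ {−4, ..., 4}. For each x_0, f_y(x_0, y) is a polynomial in y; find its integer roots y ∈ {−4, ..., 4}, then test f_x and f at those candidates.
  x = -4: f_y(-4, y) = -3*y**2 + 6*y - 4; no integer root y with |y| ≤ 4.
  x = -3: f_y(-3, y) = -3*y**2 + 8*y - 5; vanishes at y ∈ {1}. (-3, 1): f_x = 0, f = 0 — SINGULAR.
  x = -2: f_y(-2, y) = -3*y**2 + 10*y - 8; vanishes at y ∈ {2}. (-2, 2): f_x = -10 ≠ 0.
  x = -1: f_y(-1, y) = -3*y**2 + 12*y - 13; no integer root y with |y| ≤ 4.
  x = 0: f_y(0, y) = -3*y**2 + 14*y - 20; no integer root y with |y| ≤ 4.
  x = 1: f_y(1, y) = -3*y**2 + 16*y - 29; no integer root y with |y| ≤ 4.
  x = 2: f_y(2, y) = -3*y**2 + 18*y - 40; no integer root y with |y| ≤ 4.
  x = 3: f_y(3, y) = -3*y**2 + 20*y - 53; no integer root y with |y| ≤ 4.
  x = 4: f_y(4, y) = -3*y**2 + 22*y - 68; no integer root y with |y| ≤ 4.
Only singular point on the grid: (-3, 1).
Classify: substitute x = -3 + u, y = 1 + v and expand: f = -3*u**3 - u**2*v + u*v**2 - v**3 + v**2.
No constant or linear terms (consistent with a singular point). Quadratic part: v**2. Cubic part: -3*u**3 - u**2*v + u*v**2 - v**3.
The quadratic part v**2 is a perfect square, so there is a single (double) tangent line v = 0, i.e. y = 1. Restricting the cubic part to that line (v = 0) leaves -3*u**3 ≠ 0, so f is not divisible by v and the branch is v² ≈ 3*u**3 to lowest order — this is a cusp.
Classification: cusp.


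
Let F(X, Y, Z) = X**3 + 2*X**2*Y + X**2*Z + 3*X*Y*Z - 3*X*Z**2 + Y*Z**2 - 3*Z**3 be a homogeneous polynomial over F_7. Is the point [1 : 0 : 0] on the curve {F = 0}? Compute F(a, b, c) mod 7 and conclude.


F(1,0,0) ≡ 1 (mod 7); P is NOT on the curve.

Evaluate F(1, 0, 0) term-by-term (mod 7).
  X**3 ↦ 1·1·1·1 = 1
  2*X**2*Y ↦ 2·1·0·1 = 0
  X**2*Z ↦ 1·1·1·0 = 0
  3*X*Y*Z ↦ 3·1·0·0 = 0
  -3*X*Z**2 ↦ -3·1·1·0 = 0
  Y*Z**2 ↦ 1·1·0·0 = 0
  -3*Z**3 ↦ -3·1·1·0 = 0
Sum: F(1, 0, 0) = (1) + (0) + (0) + (0) + (0) + (0) + (0) = 1.
Reducing mod 7: 1 ≡ 1 (mod 7).
Since F(a, b, c) ≡ 1 ≠ 0 (mod 7), P does NOT lie on the curve.


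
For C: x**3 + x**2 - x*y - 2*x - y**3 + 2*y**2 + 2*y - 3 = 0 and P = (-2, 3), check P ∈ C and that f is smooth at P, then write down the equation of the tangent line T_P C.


Tangent line at P: 3*x - 11*y + 39 = 0.

Step 1: f(-2, 3) = 0, so P lies on C.
Step 2: partial derivatives
  f_x(x, y) = 3*x**2 + 2*x - y - 2, f_y(x, y) = -x - 3*y**2 + 4*y + 2.
  f_x(P) = 3, f_y(P) = -11 (gradient nonzero, so P is smooth).
Step 3: tangent line at P: 3·(x − -2) + -11·(y − 3) = 0.
Expanding: 3*x - 11*y + 39 = 0.


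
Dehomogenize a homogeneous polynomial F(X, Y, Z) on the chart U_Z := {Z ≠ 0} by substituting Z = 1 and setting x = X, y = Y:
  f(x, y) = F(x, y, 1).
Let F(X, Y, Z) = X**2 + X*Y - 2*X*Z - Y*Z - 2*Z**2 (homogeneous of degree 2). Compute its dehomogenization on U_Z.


f(x, y) = x**2 + x*y - 2*x - y - 2

On U_Z we set Z = 1. Each monomial c·X^i·Y^j·Z^k in F becomes c·x^i·y^j·1^k = c·x^i·y^j.
Substituting Z = 1: F(X, Y, 1) = x**2 + x*y - 2*x - y - 2.
Note: deg(f) ≤ deg(F) = 2; strict inequality happens when F is divisible by Z (lost terms).


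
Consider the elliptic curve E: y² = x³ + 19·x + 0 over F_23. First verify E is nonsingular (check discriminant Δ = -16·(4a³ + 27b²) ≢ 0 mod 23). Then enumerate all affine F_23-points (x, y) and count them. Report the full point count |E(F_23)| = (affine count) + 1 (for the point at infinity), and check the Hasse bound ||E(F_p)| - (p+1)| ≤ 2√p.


Affine points = {(0, 0), (2, 0), (4, 5), (4, 18), (5, 6), (5, 17), (6, 10), (6, 13), (7, 4), (7, 19), (9, 7), (9, 16), (12, 1), (12, 22), (13, 11), (13, 12), (15, 7), (15, 16), (20, 10), (20, 13), (21, 0), (22, 7), (22, 16)}; affine count = 23; |E(F_23)| = 24.

Discriminant check: Δ ∝ 4a³ + 27b² = 4·19³ + 27·0² = 4·6859 + 27·0 ≡ 20 (mod 23). Nonzero ⇒ E is nonsingular.
For each x ∈ F_23, compute rhs = x³ + 19·x + 0 mod 23, then count y ∈ F_23 with y² ≡ rhs.
  x = 0: rhs = 0, matching y values: 0 (1 points).
  x = 1: rhs = 20, matching y values: none (0 points).
  x = 2: rhs = 0, matching y values: 0 (1 points).
  x = 3: rhs = 15, matching y values: none (0 points).
  x = 4: rhs = 2, matching y values: 5, 18 (2 points).
  x = 5: rhs = 13, matching y values: 6, 17 (2 points).
  x = 6: rhs = 8, matching y values: 10, 13 (2 points).
  x = 7: rhs = 16, matching y values: 4, 19 (2 points).
  x = 8: rhs = 20, matching y values: none (0 points).
  x = 9: rhs = 3, matching y values: 7, 16 (2 points).
  x = 10: rhs = 17, matching y values: none (0 points).
  x = 11: rhs = 22, matching y values: none (0 points).
  x = 12: rhs = 1, matching y values: 1, 22 (2 points).
  x = 13: rhs = 6, matching y values: 11, 12 (2 points).
  x = 14: rhs = 20, matching y values: none (0 points).
  x = 15: rhs = 3, matching y values: 7, 16 (2 points).
  x = 16: rhs = 7, matching y values: none (0 points).
  x = 17: rhs = 15, matching y values: none (0 points).
  x = 18: rhs = 10, matching y values: none (0 points).
  x = 19: rhs = 21, matching y values: none (0 points).
  x = 20: rhs = 8, matching y values: 10, 13 (2 points).
  x = 21: rhs = 0, matching y values: 0 (1 points).
  x = 22: rhs = 3, matching y values: 7, 16 (2 points).
Total affine count: 23.
Full point count |E(F_23)| = 23 + 1 = 24.
Hasse bound: |24 − (23+1)| = |0| = 0 ≤ 2√23 ≈ 9.5917 ✓.


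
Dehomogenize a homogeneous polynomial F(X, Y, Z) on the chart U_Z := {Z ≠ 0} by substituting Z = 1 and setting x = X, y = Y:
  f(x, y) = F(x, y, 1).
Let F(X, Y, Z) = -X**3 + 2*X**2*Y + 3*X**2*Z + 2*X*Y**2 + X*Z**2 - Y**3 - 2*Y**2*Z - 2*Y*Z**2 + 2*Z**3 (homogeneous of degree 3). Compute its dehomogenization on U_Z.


f(x, y) = -x**3 + 2*x**2*y + 3*x**2 + 2*x*y**2 + x - y**3 - 2*y**2 - 2*y + 2

On U_Z we set Z = 1. Each monomial c·X^i·Y^j·Z^k in F becomes c·x^i·y^j·1^k = c·x^i·y^j.
Substituting Z = 1: F(X, Y, 1) = -x**3 + 2*x**2*y + 3*x**2 + 2*x*y**2 + x - y**3 - 2*y**2 - 2*y + 2.
Note: deg(f) ≤ deg(F) = 3; strict inequality happens when F is divisible by Z (lost terms).


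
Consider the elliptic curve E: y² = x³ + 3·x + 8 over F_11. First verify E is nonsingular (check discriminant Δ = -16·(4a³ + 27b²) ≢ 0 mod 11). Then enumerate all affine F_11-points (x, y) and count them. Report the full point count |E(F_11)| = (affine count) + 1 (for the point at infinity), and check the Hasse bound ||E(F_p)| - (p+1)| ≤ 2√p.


Affine points = {(1, 1), (1, 10), (2, 0), (3, 0), (5, 4), (5, 7), (6, 0), (7, 3), (7, 8), (8, 4), (8, 7), (9, 4), (9, 7), (10, 2), (10, 9)}; affine count = 15; |E(F_11)| = 16.

Discriminant check: Δ ∝ 4a³ + 27b² = 4·3³ + 27·8² = 4·27 + 27·64 ≡ 10 (mod 11). Nonzero ⇒ E is nonsingular.
For each x ∈ F_11, compute rhs = x³ + 3·x + 8 mod 11, then count y ∈ F_11 with y² ≡ rhs.
  x = 0: rhs = 8, matching y values: none (0 points).
  x = 1: rhs = 1, matching y values: 1, 10 (2 points).
  x = 2: rhs = 0, matching y values: 0 (1 points).
  x = 3: rhs = 0, matching y values: 0 (1 points).
  x = 4: rhs = 7, matching y values: none (0 points).
  x = 5: rhs = 5, matching y values: 4, 7 (2 points).
  x = 6: rhs = 0, matching y values: 0 (1 points).
  x = 7: rhs = 9, matching y values: 3, 8 (2 points).
  x = 8: rhs = 5, matching y values: 4, 7 (2 points).
  x = 9: rhs = 5, matching y values: 4, 7 (2 points).
  x = 10: rhs = 4, matching y values: 2, 9 (2 points).
Total affine count: 15.
Full point count |E(F_11)| = 15 + 1 = 16.
Hasse bound: |16 − (11+1)| = |4| = 4 ≤ 2√11 ≈ 6.6332 ✓.


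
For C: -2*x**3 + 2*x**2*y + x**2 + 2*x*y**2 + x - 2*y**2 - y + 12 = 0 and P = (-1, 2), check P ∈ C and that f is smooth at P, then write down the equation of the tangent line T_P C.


Tangent line at P: -7*x - 15*y + 23 = 0.

Step 1: f(-1, 2) = 0, so P lies on C.
Step 2: partial derivatives
  f_x(x, y) = -6*x**2 + 4*x*y + 2*x + 2*y**2 + 1, f_y(x, y) = 2*x**2 + 4*x*y - 4*y - 1.
  f_x(P) = -7, f_y(P) = -15 (gradient nonzero, so P is smooth).
Step 3: tangent line at P: -7·(x − -1) + -15·(y − 2) = 0.
Expanding: -7*x - 15*y + 23 = 0.


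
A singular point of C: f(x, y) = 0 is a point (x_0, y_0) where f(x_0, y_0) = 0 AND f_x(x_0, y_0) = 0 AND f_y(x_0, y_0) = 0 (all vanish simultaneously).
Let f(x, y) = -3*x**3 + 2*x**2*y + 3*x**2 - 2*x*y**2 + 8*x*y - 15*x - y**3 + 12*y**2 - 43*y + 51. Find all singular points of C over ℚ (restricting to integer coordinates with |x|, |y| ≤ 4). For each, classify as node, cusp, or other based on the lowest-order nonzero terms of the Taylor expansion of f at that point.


Singular points: {(1, 3)}; classification: cusp.

Compute partial derivatives:
  f_x = -9*x**2 + 4*x*y + 6*x - 2*y**2 + 8*y - 15.
  f_y = 2*x**2 - 4*x*y + 8*x - 3*y**2 + 24*y - 43.
Scan x_0 ∈ {−4, ..., 4}. For each x_0, f_y(x_0, y) is a polynomial in y; find its integer roots y ∈ {−4, ..., 4}, then test f_x and f at those candidates.
  x = -4: f_y(-4, y) = -3*y**2 + 40*y - 43; no integer root y with |y| ≤ 4.
  x = -3: f_y(-3, y) = -3*y**2 + 36*y - 49; no integer root y with |y| ≤ 4.
  x = -2: f_y(-2, y) = -3*y**2 + 32*y - 51; no integer root y with |y| ≤ 4.
  x = -1: f_y(-1, y) = -3*y**2 + 28*y - 49; no integer root y with |y| ≤ 4.
  x = 0: f_y(0, y) = -3*y**2 + 24*y - 43; no integer root y with |y| ≤ 4.
  x = 1: f_y(1, y) = -3*y**2 + 20*y - 33; vanishes at y ∈ {3}. (1, 3): f_x = 0, f = 0 — SINGULAR.
  x = 2: f_y(2, y) = -3*y**2 + 16*y - 19; no integer root y with |y| ≤ 4.
  x = 3: f_y(3, y) = -3*y**2 + 12*y - 1; no integer root y with |y| ≤ 4.
  x = 4: f_y(4, y) = -3*y**2 + 8*y + 21; no integer root y with |y| ≤ 4.
Only singular point on the grid: (1, 3).
Classify: substitute x = 1 + u, y = 3 + v and expand: f = -3*u**3 + 2*u**2*v - 2*u*v**2 - v**3 + v**2.
No constant or linear terms (consistent with a singular point). Quadratic part: v**2. Cubic part: -3*u**3 + 2*u**2*v - 2*u*v**2 - v**3.
The quadratic part v**2 is a perfect square, so there is a single (double) tangent line v = 0, i.e. y = 3. Restricting the cubic part to that line (v = 0) leaves -3*u**3 ≠ 0, so f is not divisible by v and the branch is v² ≈ 3*u**3 to lowest order — this is a cusp.
Classification: cusp.


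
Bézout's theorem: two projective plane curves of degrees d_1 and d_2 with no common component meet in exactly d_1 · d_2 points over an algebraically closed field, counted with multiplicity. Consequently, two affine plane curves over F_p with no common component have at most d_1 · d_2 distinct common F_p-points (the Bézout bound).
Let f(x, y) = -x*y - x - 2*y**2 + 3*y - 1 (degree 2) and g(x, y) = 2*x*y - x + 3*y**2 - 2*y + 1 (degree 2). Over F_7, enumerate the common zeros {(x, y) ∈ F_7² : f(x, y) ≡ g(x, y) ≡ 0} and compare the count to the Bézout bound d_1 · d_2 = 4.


Common zeros: ∅; count = 0; Bézout bound = 4.

deg(f) = 2, deg(g) = 2, so Bézout bound = 4.
Scan x ∈ F_7. For each x, list the y ∈ F_7 with f(x, y) ≡ 0 and those with g(x, y) ≡ 0 (mod 7); the common zeros in that column are the intersection.
  x = 0: f ≡ 0 at y ∈ {1, 4}; g ≡ 0 at y ∈ ∅; common: ∅.
  x = 1: f ≡ 0 at y ∈ {3, 5}; g ≡ 0 at y ∈ {0}; common: ∅.
  x = 2: f ≡ 0 at y ∈ ∅; g ≡ 0 at y ∈ {5, 6}; common: ∅.
  x = 3: f ≡ 0 at y ∈ ∅; g ≡ 0 at y ∈ ∅; common: ∅.
  x = 4: f ≡ 0 at y ∈ ∅; g ≡ 0 at y ∈ {2, 3}; common: ∅.
  x = 5: f ≡ 0 at y ∈ ∅; g ≡ 0 at y ∈ {1}; common: ∅.
  x = 6: f ≡ 0 at y ∈ {0, 2}; g ≡ 0 at y ∈ ∅; common: ∅.
Collecting: common zeros = ∅, so the count is 0.
Comparison with the Bézout bound: 0 ≤ 4 = deg(f)·deg(g), as expected for curves with no common component (the affine F_7-count falls short of the bound because intersections may lie at infinity, over extension fields, or carry multiplicity).


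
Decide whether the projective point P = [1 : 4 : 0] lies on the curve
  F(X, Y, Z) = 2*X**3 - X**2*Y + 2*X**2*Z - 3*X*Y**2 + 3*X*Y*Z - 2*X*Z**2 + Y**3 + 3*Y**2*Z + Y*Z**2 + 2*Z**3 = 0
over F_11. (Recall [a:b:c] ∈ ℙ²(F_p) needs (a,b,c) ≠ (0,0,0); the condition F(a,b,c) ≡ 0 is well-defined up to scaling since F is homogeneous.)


F(1,4,0) ≡ 3 (mod 11); P is NOT on the curve.

Evaluate F(1, 4, 0) term-by-term (mod 11).
  2*X**3 ↦ 2·1·1·1 = 2
  -X**2*Y ↦ -1·1·4·1 = -4
  2*X**2*Z ↦ 2·1·1·0 = 0
  -3*X*Y**2 ↦ -3·1·16·1 = -48
  3*X*Y*Z ↦ 3·1·4·0 = 0
  -2*X*Z**2 ↦ -2·1·1·0 = 0
  Y**3 ↦ 1·1·64·1 = 64
  3*Y**2*Z ↦ 3·1·16·0 = 0
  Y*Z**2 ↦ 1·1·4·0 = 0
  2*Z**3 ↦ 2·1·1·0 = 0
Sum: F(1, 4, 0) = (2) + (-4) + (0) + (-48) + (0) + (0) + (64) + (0) + (0) + (0) = 14.
Reducing mod 11: 14 ≡ 3 (mod 11).
Since F(a, b, c) ≡ 3 ≠ 0 (mod 11), P does NOT lie on the curve.


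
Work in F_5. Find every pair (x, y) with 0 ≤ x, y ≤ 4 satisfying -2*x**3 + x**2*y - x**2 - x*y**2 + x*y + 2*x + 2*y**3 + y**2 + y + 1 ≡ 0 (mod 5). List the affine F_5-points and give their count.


Affine F_5-points: {(0, 1), (1, 0), (1, 1), (1, 4), (2, 0), (2, 4), (4, 0), (4, 1), (4, 3)}; count = 9.

For each of the 25 pairs (x, y) ∈ F_5², evaluate f(x, y) mod 5. Record the zeros.
  x = 0: [0↦1, 1↦0, 2↦3, 3↦2, 4↦4]  zeros at y ∈ {1}
  x = 1: [0↦0, 1↦0, 2↦2, 3↦3, 4↦0]  zeros at y ∈ {0, 1, 4}
  x = 2: [0↦0, 1↦3, 2↦1, 3↦1, 4↦0]  zeros at y ∈ {0, 4}
  x = 3: [0↦4, 1↦2, 2↦3, 3↦4, 4↦2]  zeros at y ∈ ∅
  x = 4: [0↦0, 1↦0, 2↦1, 3↦0, 4↦4]  zeros at y ∈ {0, 1, 3}
Collecting zeros: affine points = {(0, 1), (1, 0), (1, 1), (1, 4), (2, 0), (2, 4), (4, 0), (4, 1), (4, 3)}.
Total count |C(F_5)_aff| = 9.


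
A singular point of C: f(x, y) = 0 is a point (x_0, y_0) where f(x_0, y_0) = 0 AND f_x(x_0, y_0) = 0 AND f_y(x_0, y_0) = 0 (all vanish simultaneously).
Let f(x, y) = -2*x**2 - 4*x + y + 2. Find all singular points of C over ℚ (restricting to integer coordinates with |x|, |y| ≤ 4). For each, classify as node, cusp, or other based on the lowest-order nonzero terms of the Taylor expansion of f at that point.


No singular points in the scanned grid; C is smooth there.

Compute partial derivatives:
  f_x = -4*x - 4.
  f_y = 1.
f_y = 1 is a nonzero constant, so f_y never vanishes: no point (x, y) can satisfy f = f_x = f_y = 0. In particular no (x, y) ∈ {−4, ..., 4}² is singular; the curve is smooth.


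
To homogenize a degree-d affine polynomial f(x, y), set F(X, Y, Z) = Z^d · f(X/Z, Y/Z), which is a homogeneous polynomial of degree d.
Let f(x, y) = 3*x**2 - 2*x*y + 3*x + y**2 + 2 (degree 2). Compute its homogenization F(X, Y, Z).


F(X, Y, Z) = 3*X**2 - 2*X*Y + 3*X*Z + Y**2 + 2*Z**2

deg(f) = 2.
Substitute x = X/Z, y = Y/Z into f, then multiply by Z^2.
  monomial 3·x^2·y^0 ↦ 3·X^2·Y^0·Z^0.
  monomial -2·x^1·y^1 ↦ -2·X^1·Y^1·Z^0.
  monomial 3·x^1·y^0 ↦ 3·X^1·Y^0·Z^1.
  monomial 1·x^0·y^2 ↦ 1·X^0·Y^2·Z^0.
  monomial 2·x^0·y^0 ↦ 2·X^0·Y^0·Z^2.
Collecting: F(X, Y, Z) = 3*X**2 - 2*X*Y + 3*X*Z + Y**2 + 2*Z**2.


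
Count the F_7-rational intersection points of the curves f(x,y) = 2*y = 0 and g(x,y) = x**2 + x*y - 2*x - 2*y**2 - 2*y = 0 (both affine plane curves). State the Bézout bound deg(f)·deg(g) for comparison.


Common zeros: {(0, 0), (2, 0)}; count = 2; Bézout bound = 2.

deg(f) = 1, deg(g) = 2, so Bézout bound = 2.
Scan x ∈ F_7. For each x, list the y ∈ F_7 with f(x, y) ≡ 0 and those with g(x, y) ≡ 0 (mod 7); the common zeros in that column are the intersection.
  x = 0: f ≡ 0 at y ∈ {0}; g ≡ 0 at y ∈ {0, 6}; common: {0}.
  x = 1: f ≡ 0 at y ∈ {0}; g ≡ 0 at y ∈ {5}; common: ∅.
  x = 2: f ≡ 0 at y ∈ {0}; g ≡ 0 at y ∈ {0}; common: {0}.
  x = 3: f ≡ 0 at y ∈ {0}; g ≡ 0 at y ∈ {5, 6}; common: ∅.
  x = 4: f ≡ 0 at y ∈ {0}; g ≡ 0 at y ∈ ∅; common: ∅.
  x = 5: f ≡ 0 at y ∈ {0}; g ≡ 0 at y ∈ ∅; common: ∅.
  x = 6: f ≡ 0 at y ∈ {0}; g ≡ 0 at y ∈ ∅; common: ∅.
Collecting: common zeros = {(0, 0), (2, 0)}, so the count is 2.
Comparison with the Bézout bound: 2 ≤ 2 = deg(f)·deg(g), as expected for curves with no common component (the bound is attained).


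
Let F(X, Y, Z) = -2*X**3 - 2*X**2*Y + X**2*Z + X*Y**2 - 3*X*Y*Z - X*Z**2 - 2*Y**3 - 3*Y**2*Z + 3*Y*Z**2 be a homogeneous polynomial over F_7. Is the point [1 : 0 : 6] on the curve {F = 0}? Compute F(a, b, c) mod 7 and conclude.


F(1,0,6) ≡ 3 (mod 7); P is NOT on the curve.

Evaluate F(1, 0, 6) term-by-term (mod 7).
  -2*X**3 ↦ -2·1·1·1 = -2
  -2*X**2*Y ↦ -2·1·0·1 = 0
  X**2*Z ↦ 1·1·1·6 = 6
  X*Y**2 ↦ 1·1·0·1 = 0
  -3*X*Y*Z ↦ -3·1·0·6 = 0
  -X*Z**2 ↦ -1·1·1·36 = -36
  -2*Y**3 ↦ -2·1·0·1 = 0
  -3*Y**2*Z ↦ -3·1·0·6 = 0
  3*Y*Z**2 ↦ 3·1·0·36 = 0
Sum: F(1, 0, 6) = (-2) + (0) + (6) + (0) + (0) + (-36) + (0) + (0) + (0) = -32.
Reducing mod 7: -32 ≡ 3 (mod 7).
Since F(a, b, c) ≡ 3 ≠ 0 (mod 7), P does NOT lie on the curve.


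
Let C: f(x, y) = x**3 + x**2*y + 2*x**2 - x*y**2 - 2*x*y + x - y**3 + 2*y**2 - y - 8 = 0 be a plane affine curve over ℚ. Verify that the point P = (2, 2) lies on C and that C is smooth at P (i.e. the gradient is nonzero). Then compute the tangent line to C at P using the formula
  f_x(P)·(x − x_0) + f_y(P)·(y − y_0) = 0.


Tangent line at P: 21*x - 13*y - 16 = 0.

Step 1: f(2, 2) = 0, so P lies on C.
Step 2: partial derivatives
  f_x(x, y) = 3*x**2 + 2*x*y + 4*x - y**2 - 2*y + 1, f_y(x, y) = x**2 - 2*x*y - 2*x - 3*y**2 + 4*y - 1.
  f_x(P) = 21, f_y(P) = -13 (gradient nonzero, so P is smooth).
Step 3: tangent line at P: 21·(x − 2) + -13·(y − 2) = 0.
Expanding: 21*x - 13*y - 16 = 0.


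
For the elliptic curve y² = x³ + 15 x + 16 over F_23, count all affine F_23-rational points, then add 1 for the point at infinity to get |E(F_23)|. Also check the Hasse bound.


Affine points = {(0, 4), (0, 19), (1, 3), (1, 20), (2, 10), (2, 13), (4, 5), (4, 18), (5, 3), (5, 20), (6, 0), (7, 2), (7, 21), (8, 2), (8, 21), (9, 11), (9, 12), (10, 4), (10, 19), (13, 4), (13, 19), (14, 7), (14, 16), (17, 3), (17, 20), (18, 0), (20, 6), (20, 17), (21, 1), (21, 22), (22, 0)}; affine count = 31; |E(F_23)| = 32.

Discriminant check: Δ ∝ 4a³ + 27b² = 4·15³ + 27·16² = 4·3375 + 27·256 ≡ 11 (mod 23). Nonzero ⇒ E is nonsingular.
For each x ∈ F_23, compute rhs = x³ + 15·x + 16 mod 23, then count y ∈ F_23 with y² ≡ rhs.
  x = 0: rhs = 16, matching y values: 4, 19 (2 points).
  x = 1: rhs = 9, matching y values: 3, 20 (2 points).
  x = 2: rhs = 8, matching y values: 10, 13 (2 points).
  x = 3: rhs = 19, matching y values: none (0 points).
  x = 4: rhs = 2, matching y values: 5, 18 (2 points).
  x = 5: rhs = 9, matching y values: 3, 20 (2 points).
  x = 6: rhs = 0, matching y values: 0 (1 points).
  x = 7: rhs = 4, matching y values: 2, 21 (2 points).
  x = 8: rhs = 4, matching y values: 2, 21 (2 points).
  x = 9: rhs = 6, matching y values: 11, 12 (2 points).
  x = 10: rhs = 16, matching y values: 4, 19 (2 points).
  x = 11: rhs = 17, matching y values: none (0 points).
  x = 12: rhs = 15, matching y values: none (0 points).
  x = 13: rhs = 16, matching y values: 4, 19 (2 points).
  x = 14: rhs = 3, matching y values: 7, 16 (2 points).
  x = 15: rhs = 5, matching y values: none (0 points).
  x = 16: rhs = 5, matching y values: none (0 points).
  x = 17: rhs = 9, matching y values: 3, 20 (2 points).
  x = 18: rhs = 0, matching y values: 0 (1 points).
  x = 19: rhs = 7, matching y values: none (0 points).
  x = 20: rhs = 13, matching y values: 6, 17 (2 points).
  x = 21: rhs = 1, matching y values: 1, 22 (2 points).
  x = 22: rhs = 0, matching y values: 0 (1 points).
Total affine count: 31.
Full point count |E(F_23)| = 31 + 1 = 32.
Hasse bound: |32 − (23+1)| = |8| = 8 ≤ 2√23 ≈ 9.5917 ✓.
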